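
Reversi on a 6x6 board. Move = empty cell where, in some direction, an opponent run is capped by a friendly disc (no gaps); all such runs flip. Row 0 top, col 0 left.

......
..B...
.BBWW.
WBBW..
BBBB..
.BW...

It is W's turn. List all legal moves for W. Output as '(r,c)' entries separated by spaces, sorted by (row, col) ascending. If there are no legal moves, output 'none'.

Answer: (0,1) (0,2) (0,3) (1,1) (2,0) (3,4) (5,0) (5,3)

Derivation:
(0,1): flips 1 -> legal
(0,2): flips 4 -> legal
(0,3): flips 2 -> legal
(1,0): no bracket -> illegal
(1,1): flips 1 -> legal
(1,3): no bracket -> illegal
(2,0): flips 2 -> legal
(3,4): flips 1 -> legal
(4,4): no bracket -> illegal
(5,0): flips 4 -> legal
(5,3): flips 1 -> legal
(5,4): no bracket -> illegal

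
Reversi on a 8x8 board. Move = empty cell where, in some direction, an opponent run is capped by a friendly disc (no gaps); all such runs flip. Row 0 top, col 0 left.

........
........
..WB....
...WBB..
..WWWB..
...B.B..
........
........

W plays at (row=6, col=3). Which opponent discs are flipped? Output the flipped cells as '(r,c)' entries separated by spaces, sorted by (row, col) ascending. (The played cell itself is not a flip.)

Answer: (5,3)

Derivation:
Dir NW: first cell '.' (not opp) -> no flip
Dir N: opp run (5,3) capped by W -> flip
Dir NE: first cell '.' (not opp) -> no flip
Dir W: first cell '.' (not opp) -> no flip
Dir E: first cell '.' (not opp) -> no flip
Dir SW: first cell '.' (not opp) -> no flip
Dir S: first cell '.' (not opp) -> no flip
Dir SE: first cell '.' (not opp) -> no flip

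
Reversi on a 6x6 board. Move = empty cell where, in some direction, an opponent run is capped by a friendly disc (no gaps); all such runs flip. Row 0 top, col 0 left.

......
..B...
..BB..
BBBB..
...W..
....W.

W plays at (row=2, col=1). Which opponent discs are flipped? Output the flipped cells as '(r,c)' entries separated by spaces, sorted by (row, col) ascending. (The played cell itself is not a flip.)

Answer: (3,2)

Derivation:
Dir NW: first cell '.' (not opp) -> no flip
Dir N: first cell '.' (not opp) -> no flip
Dir NE: opp run (1,2), next='.' -> no flip
Dir W: first cell '.' (not opp) -> no flip
Dir E: opp run (2,2) (2,3), next='.' -> no flip
Dir SW: opp run (3,0), next=edge -> no flip
Dir S: opp run (3,1), next='.' -> no flip
Dir SE: opp run (3,2) capped by W -> flip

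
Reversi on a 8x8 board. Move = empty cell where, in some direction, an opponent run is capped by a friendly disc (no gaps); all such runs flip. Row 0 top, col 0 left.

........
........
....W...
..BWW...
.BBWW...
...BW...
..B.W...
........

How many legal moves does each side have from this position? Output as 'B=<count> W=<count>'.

-- B to move --
(1,3): no bracket -> illegal
(1,4): no bracket -> illegal
(1,5): flips 2 -> legal
(2,2): no bracket -> illegal
(2,3): flips 2 -> legal
(2,5): no bracket -> illegal
(3,5): flips 3 -> legal
(4,5): flips 2 -> legal
(5,2): no bracket -> illegal
(5,5): flips 1 -> legal
(6,3): no bracket -> illegal
(6,5): flips 2 -> legal
(7,3): no bracket -> illegal
(7,4): no bracket -> illegal
(7,5): flips 1 -> legal
B mobility = 7
-- W to move --
(2,1): flips 1 -> legal
(2,2): no bracket -> illegal
(2,3): no bracket -> illegal
(3,0): no bracket -> illegal
(3,1): flips 3 -> legal
(4,0): flips 2 -> legal
(5,0): no bracket -> illegal
(5,1): flips 1 -> legal
(5,2): flips 1 -> legal
(6,1): no bracket -> illegal
(6,3): flips 1 -> legal
(7,1): flips 2 -> legal
(7,2): no bracket -> illegal
(7,3): no bracket -> illegal
W mobility = 7

Answer: B=7 W=7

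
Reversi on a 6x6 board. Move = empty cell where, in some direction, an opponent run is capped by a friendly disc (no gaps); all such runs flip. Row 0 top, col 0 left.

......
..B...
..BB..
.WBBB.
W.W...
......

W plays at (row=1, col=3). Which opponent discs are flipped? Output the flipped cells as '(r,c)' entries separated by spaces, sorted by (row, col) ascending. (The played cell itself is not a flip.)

Answer: (2,2)

Derivation:
Dir NW: first cell '.' (not opp) -> no flip
Dir N: first cell '.' (not opp) -> no flip
Dir NE: first cell '.' (not opp) -> no flip
Dir W: opp run (1,2), next='.' -> no flip
Dir E: first cell '.' (not opp) -> no flip
Dir SW: opp run (2,2) capped by W -> flip
Dir S: opp run (2,3) (3,3), next='.' -> no flip
Dir SE: first cell '.' (not opp) -> no flip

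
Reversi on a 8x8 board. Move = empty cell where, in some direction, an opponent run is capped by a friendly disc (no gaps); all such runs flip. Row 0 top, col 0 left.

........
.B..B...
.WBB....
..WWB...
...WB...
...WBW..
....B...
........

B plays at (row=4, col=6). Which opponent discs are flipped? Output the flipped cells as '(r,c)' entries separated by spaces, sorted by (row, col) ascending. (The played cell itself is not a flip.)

Dir NW: first cell '.' (not opp) -> no flip
Dir N: first cell '.' (not opp) -> no flip
Dir NE: first cell '.' (not opp) -> no flip
Dir W: first cell '.' (not opp) -> no flip
Dir E: first cell '.' (not opp) -> no flip
Dir SW: opp run (5,5) capped by B -> flip
Dir S: first cell '.' (not opp) -> no flip
Dir SE: first cell '.' (not opp) -> no flip

Answer: (5,5)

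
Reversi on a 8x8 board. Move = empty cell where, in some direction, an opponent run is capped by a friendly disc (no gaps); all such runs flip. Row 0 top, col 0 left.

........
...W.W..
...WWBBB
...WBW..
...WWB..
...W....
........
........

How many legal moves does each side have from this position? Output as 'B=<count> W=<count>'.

-- B to move --
(0,2): no bracket -> illegal
(0,3): no bracket -> illegal
(0,4): flips 1 -> legal
(0,5): flips 1 -> legal
(0,6): no bracket -> illegal
(1,2): flips 1 -> legal
(1,4): flips 1 -> legal
(1,6): no bracket -> illegal
(2,2): flips 2 -> legal
(3,2): flips 1 -> legal
(3,6): flips 1 -> legal
(4,2): flips 2 -> legal
(4,6): no bracket -> illegal
(5,2): flips 1 -> legal
(5,4): flips 1 -> legal
(5,5): no bracket -> illegal
(6,2): flips 3 -> legal
(6,3): no bracket -> illegal
(6,4): no bracket -> illegal
B mobility = 11
-- W to move --
(1,4): no bracket -> illegal
(1,6): flips 2 -> legal
(1,7): flips 1 -> legal
(3,6): no bracket -> illegal
(3,7): flips 1 -> legal
(4,6): flips 1 -> legal
(5,4): no bracket -> illegal
(5,5): flips 1 -> legal
(5,6): flips 2 -> legal
W mobility = 6

Answer: B=11 W=6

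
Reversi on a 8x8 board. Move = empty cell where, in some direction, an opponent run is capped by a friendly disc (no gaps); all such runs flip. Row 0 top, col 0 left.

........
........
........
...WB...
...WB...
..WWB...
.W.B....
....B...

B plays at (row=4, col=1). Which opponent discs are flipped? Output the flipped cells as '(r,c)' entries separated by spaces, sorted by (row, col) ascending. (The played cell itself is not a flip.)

Answer: (5,2)

Derivation:
Dir NW: first cell '.' (not opp) -> no flip
Dir N: first cell '.' (not opp) -> no flip
Dir NE: first cell '.' (not opp) -> no flip
Dir W: first cell '.' (not opp) -> no flip
Dir E: first cell '.' (not opp) -> no flip
Dir SW: first cell '.' (not opp) -> no flip
Dir S: first cell '.' (not opp) -> no flip
Dir SE: opp run (5,2) capped by B -> flip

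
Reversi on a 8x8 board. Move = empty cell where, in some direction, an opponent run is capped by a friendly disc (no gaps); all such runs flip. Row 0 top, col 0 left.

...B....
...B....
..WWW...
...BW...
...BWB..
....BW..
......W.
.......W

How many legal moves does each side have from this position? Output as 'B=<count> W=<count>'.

Answer: B=9 W=10

Derivation:
-- B to move --
(1,1): flips 1 -> legal
(1,2): flips 2 -> legal
(1,4): flips 3 -> legal
(1,5): flips 1 -> legal
(2,1): no bracket -> illegal
(2,5): flips 1 -> legal
(3,1): flips 1 -> legal
(3,2): no bracket -> illegal
(3,5): flips 2 -> legal
(4,6): no bracket -> illegal
(5,3): no bracket -> illegal
(5,6): flips 1 -> legal
(5,7): no bracket -> illegal
(6,4): no bracket -> illegal
(6,5): flips 1 -> legal
(6,7): no bracket -> illegal
(7,5): no bracket -> illegal
(7,6): no bracket -> illegal
B mobility = 9
-- W to move --
(0,2): flips 1 -> legal
(0,4): flips 1 -> legal
(1,2): no bracket -> illegal
(1,4): no bracket -> illegal
(3,2): flips 1 -> legal
(3,5): flips 1 -> legal
(3,6): no bracket -> illegal
(4,2): flips 2 -> legal
(4,6): flips 1 -> legal
(5,2): flips 1 -> legal
(5,3): flips 3 -> legal
(5,6): flips 1 -> legal
(6,3): no bracket -> illegal
(6,4): flips 1 -> legal
(6,5): no bracket -> illegal
W mobility = 10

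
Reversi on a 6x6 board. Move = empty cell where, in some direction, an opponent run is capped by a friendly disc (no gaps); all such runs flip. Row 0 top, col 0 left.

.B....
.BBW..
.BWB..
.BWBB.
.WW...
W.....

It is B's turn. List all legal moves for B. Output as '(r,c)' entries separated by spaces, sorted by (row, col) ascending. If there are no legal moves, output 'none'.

(0,2): no bracket -> illegal
(0,3): flips 1 -> legal
(0,4): flips 2 -> legal
(1,4): flips 1 -> legal
(2,4): no bracket -> illegal
(3,0): no bracket -> illegal
(4,0): no bracket -> illegal
(4,3): flips 1 -> legal
(5,1): flips 2 -> legal
(5,2): flips 3 -> legal
(5,3): flips 1 -> legal

Answer: (0,3) (0,4) (1,4) (4,3) (5,1) (5,2) (5,3)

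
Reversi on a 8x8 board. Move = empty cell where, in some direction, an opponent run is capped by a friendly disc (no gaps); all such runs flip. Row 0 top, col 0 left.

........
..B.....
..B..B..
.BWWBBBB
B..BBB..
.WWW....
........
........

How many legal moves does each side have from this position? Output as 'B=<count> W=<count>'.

-- B to move --
(2,1): flips 1 -> legal
(2,3): flips 1 -> legal
(2,4): no bracket -> illegal
(4,1): no bracket -> illegal
(4,2): flips 1 -> legal
(5,0): no bracket -> illegal
(5,4): no bracket -> illegal
(6,0): no bracket -> illegal
(6,1): flips 1 -> legal
(6,2): flips 2 -> legal
(6,3): flips 1 -> legal
(6,4): no bracket -> illegal
B mobility = 6
-- W to move --
(0,1): no bracket -> illegal
(0,2): flips 2 -> legal
(0,3): no bracket -> illegal
(1,1): flips 1 -> legal
(1,3): no bracket -> illegal
(1,4): no bracket -> illegal
(1,5): no bracket -> illegal
(1,6): flips 3 -> legal
(2,0): no bracket -> illegal
(2,1): no bracket -> illegal
(2,3): no bracket -> illegal
(2,4): no bracket -> illegal
(2,6): flips 2 -> legal
(2,7): no bracket -> illegal
(3,0): flips 1 -> legal
(4,1): no bracket -> illegal
(4,2): no bracket -> illegal
(4,6): no bracket -> illegal
(4,7): no bracket -> illegal
(5,0): no bracket -> illegal
(5,4): flips 1 -> legal
(5,5): flips 1 -> legal
(5,6): no bracket -> illegal
W mobility = 7

Answer: B=6 W=7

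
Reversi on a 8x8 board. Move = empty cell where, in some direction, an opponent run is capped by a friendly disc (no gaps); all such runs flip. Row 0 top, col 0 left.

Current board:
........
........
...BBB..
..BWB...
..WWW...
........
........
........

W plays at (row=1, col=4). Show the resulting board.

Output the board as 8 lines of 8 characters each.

Answer: ........
....W...
...BWB..
..BWW...
..WWW...
........
........
........

Derivation:
Place W at (1,4); scan 8 dirs for brackets.
Dir NW: first cell '.' (not opp) -> no flip
Dir N: first cell '.' (not opp) -> no flip
Dir NE: first cell '.' (not opp) -> no flip
Dir W: first cell '.' (not opp) -> no flip
Dir E: first cell '.' (not opp) -> no flip
Dir SW: opp run (2,3) (3,2), next='.' -> no flip
Dir S: opp run (2,4) (3,4) capped by W -> flip
Dir SE: opp run (2,5), next='.' -> no flip
All flips: (2,4) (3,4)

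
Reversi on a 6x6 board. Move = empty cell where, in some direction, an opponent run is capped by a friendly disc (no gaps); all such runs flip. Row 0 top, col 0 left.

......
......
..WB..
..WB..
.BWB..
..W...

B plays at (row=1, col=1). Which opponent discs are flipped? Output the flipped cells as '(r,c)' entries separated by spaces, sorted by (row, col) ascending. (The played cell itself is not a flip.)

Dir NW: first cell '.' (not opp) -> no flip
Dir N: first cell '.' (not opp) -> no flip
Dir NE: first cell '.' (not opp) -> no flip
Dir W: first cell '.' (not opp) -> no flip
Dir E: first cell '.' (not opp) -> no flip
Dir SW: first cell '.' (not opp) -> no flip
Dir S: first cell '.' (not opp) -> no flip
Dir SE: opp run (2,2) capped by B -> flip

Answer: (2,2)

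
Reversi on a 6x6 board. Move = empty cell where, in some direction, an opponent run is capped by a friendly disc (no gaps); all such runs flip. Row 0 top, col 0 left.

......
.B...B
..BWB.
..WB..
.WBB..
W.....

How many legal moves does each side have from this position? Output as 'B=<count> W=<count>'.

-- B to move --
(1,2): no bracket -> illegal
(1,3): flips 1 -> legal
(1,4): no bracket -> illegal
(2,1): flips 1 -> legal
(3,0): no bracket -> illegal
(3,1): flips 1 -> legal
(3,4): no bracket -> illegal
(4,0): flips 1 -> legal
(5,1): no bracket -> illegal
(5,2): no bracket -> illegal
B mobility = 4
-- W to move --
(0,0): no bracket -> illegal
(0,1): no bracket -> illegal
(0,2): no bracket -> illegal
(0,4): no bracket -> illegal
(0,5): no bracket -> illegal
(1,0): no bracket -> illegal
(1,2): flips 1 -> legal
(1,3): no bracket -> illegal
(1,4): no bracket -> illegal
(2,0): no bracket -> illegal
(2,1): flips 1 -> legal
(2,5): flips 1 -> legal
(3,1): no bracket -> illegal
(3,4): flips 1 -> legal
(3,5): no bracket -> illegal
(4,4): flips 2 -> legal
(5,1): no bracket -> illegal
(5,2): flips 1 -> legal
(5,3): flips 2 -> legal
(5,4): flips 1 -> legal
W mobility = 8

Answer: B=4 W=8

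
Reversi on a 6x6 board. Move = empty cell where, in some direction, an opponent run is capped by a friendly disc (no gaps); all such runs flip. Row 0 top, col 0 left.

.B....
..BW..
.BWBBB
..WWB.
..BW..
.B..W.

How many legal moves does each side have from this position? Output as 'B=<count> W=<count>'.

Answer: B=8 W=9

Derivation:
-- B to move --
(0,2): flips 1 -> legal
(0,3): flips 1 -> legal
(0,4): no bracket -> illegal
(1,1): no bracket -> illegal
(1,4): flips 1 -> legal
(3,1): flips 2 -> legal
(4,1): flips 1 -> legal
(4,4): flips 1 -> legal
(4,5): no bracket -> illegal
(5,2): flips 1 -> legal
(5,3): flips 2 -> legal
(5,5): no bracket -> illegal
B mobility = 8
-- W to move --
(0,0): no bracket -> illegal
(0,2): flips 1 -> legal
(0,3): no bracket -> illegal
(1,0): flips 1 -> legal
(1,1): flips 1 -> legal
(1,4): flips 1 -> legal
(1,5): flips 1 -> legal
(2,0): flips 1 -> legal
(3,0): no bracket -> illegal
(3,1): no bracket -> illegal
(3,5): flips 2 -> legal
(4,0): no bracket -> illegal
(4,1): flips 1 -> legal
(4,4): no bracket -> illegal
(4,5): no bracket -> illegal
(5,0): no bracket -> illegal
(5,2): flips 1 -> legal
(5,3): no bracket -> illegal
W mobility = 9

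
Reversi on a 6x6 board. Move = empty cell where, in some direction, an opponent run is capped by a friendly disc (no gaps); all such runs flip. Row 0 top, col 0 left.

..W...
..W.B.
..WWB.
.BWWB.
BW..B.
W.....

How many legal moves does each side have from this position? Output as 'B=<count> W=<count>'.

-- B to move --
(0,1): flips 2 -> legal
(0,3): no bracket -> illegal
(1,1): flips 2 -> legal
(1,3): flips 1 -> legal
(2,1): flips 2 -> legal
(3,0): no bracket -> illegal
(4,2): flips 2 -> legal
(4,3): no bracket -> illegal
(5,1): flips 1 -> legal
(5,2): no bracket -> illegal
B mobility = 6
-- W to move --
(0,3): no bracket -> illegal
(0,4): no bracket -> illegal
(0,5): flips 1 -> legal
(1,3): no bracket -> illegal
(1,5): flips 1 -> legal
(2,0): no bracket -> illegal
(2,1): flips 1 -> legal
(2,5): flips 1 -> legal
(3,0): flips 2 -> legal
(3,5): flips 1 -> legal
(4,2): no bracket -> illegal
(4,3): no bracket -> illegal
(4,5): flips 1 -> legal
(5,1): no bracket -> illegal
(5,3): no bracket -> illegal
(5,4): no bracket -> illegal
(5,5): flips 1 -> legal
W mobility = 8

Answer: B=6 W=8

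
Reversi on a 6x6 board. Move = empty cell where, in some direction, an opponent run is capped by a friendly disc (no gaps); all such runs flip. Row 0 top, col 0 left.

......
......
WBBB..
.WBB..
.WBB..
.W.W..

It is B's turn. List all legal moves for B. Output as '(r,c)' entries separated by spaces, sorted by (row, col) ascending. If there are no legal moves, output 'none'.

Answer: (3,0) (4,0) (5,0)

Derivation:
(1,0): no bracket -> illegal
(1,1): no bracket -> illegal
(3,0): flips 1 -> legal
(4,0): flips 2 -> legal
(4,4): no bracket -> illegal
(5,0): flips 1 -> legal
(5,2): no bracket -> illegal
(5,4): no bracket -> illegal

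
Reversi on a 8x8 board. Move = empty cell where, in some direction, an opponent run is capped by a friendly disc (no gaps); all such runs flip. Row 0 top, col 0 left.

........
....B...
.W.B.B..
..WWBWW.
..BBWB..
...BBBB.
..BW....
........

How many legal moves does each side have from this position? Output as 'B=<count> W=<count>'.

Answer: B=12 W=14

Derivation:
-- B to move --
(1,0): flips 2 -> legal
(1,1): no bracket -> illegal
(1,2): no bracket -> illegal
(2,0): no bracket -> illegal
(2,2): flips 3 -> legal
(2,4): flips 1 -> legal
(2,6): flips 2 -> legal
(2,7): flips 1 -> legal
(3,0): no bracket -> illegal
(3,1): flips 2 -> legal
(3,7): flips 2 -> legal
(4,1): flips 1 -> legal
(4,6): no bracket -> illegal
(4,7): flips 1 -> legal
(5,2): no bracket -> illegal
(6,4): flips 1 -> legal
(7,2): flips 1 -> legal
(7,3): flips 1 -> legal
(7,4): no bracket -> illegal
B mobility = 12
-- W to move --
(0,3): flips 2 -> legal
(0,4): no bracket -> illegal
(0,5): flips 2 -> legal
(1,2): no bracket -> illegal
(1,3): flips 1 -> legal
(1,5): flips 1 -> legal
(1,6): no bracket -> illegal
(2,2): no bracket -> illegal
(2,4): flips 1 -> legal
(2,6): no bracket -> illegal
(3,1): no bracket -> illegal
(4,1): flips 2 -> legal
(4,6): flips 1 -> legal
(4,7): no bracket -> illegal
(5,1): flips 1 -> legal
(5,2): flips 1 -> legal
(5,7): no bracket -> illegal
(6,1): flips 1 -> legal
(6,4): flips 1 -> legal
(6,5): flips 4 -> legal
(6,6): flips 1 -> legal
(6,7): no bracket -> illegal
(7,1): flips 2 -> legal
(7,2): no bracket -> illegal
(7,3): no bracket -> illegal
W mobility = 14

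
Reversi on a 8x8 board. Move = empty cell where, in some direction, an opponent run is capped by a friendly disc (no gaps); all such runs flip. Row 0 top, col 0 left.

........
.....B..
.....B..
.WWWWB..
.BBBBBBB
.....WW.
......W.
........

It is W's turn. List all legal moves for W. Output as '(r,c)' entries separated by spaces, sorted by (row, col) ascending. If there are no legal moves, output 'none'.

Answer: (0,5) (1,6) (3,6) (3,7) (5,0) (5,1) (5,2) (5,3) (5,4)

Derivation:
(0,4): no bracket -> illegal
(0,5): flips 4 -> legal
(0,6): no bracket -> illegal
(1,4): no bracket -> illegal
(1,6): flips 1 -> legal
(2,4): no bracket -> illegal
(2,6): no bracket -> illegal
(3,0): no bracket -> illegal
(3,6): flips 2 -> legal
(3,7): flips 1 -> legal
(4,0): no bracket -> illegal
(5,0): flips 1 -> legal
(5,1): flips 2 -> legal
(5,2): flips 2 -> legal
(5,3): flips 2 -> legal
(5,4): flips 2 -> legal
(5,7): no bracket -> illegal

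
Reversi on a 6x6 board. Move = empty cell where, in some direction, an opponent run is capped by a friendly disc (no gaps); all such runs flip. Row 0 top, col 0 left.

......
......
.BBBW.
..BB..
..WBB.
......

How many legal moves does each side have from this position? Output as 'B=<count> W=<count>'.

-- B to move --
(1,3): no bracket -> illegal
(1,4): no bracket -> illegal
(1,5): flips 1 -> legal
(2,5): flips 1 -> legal
(3,1): no bracket -> illegal
(3,4): no bracket -> illegal
(3,5): no bracket -> illegal
(4,1): flips 1 -> legal
(5,1): flips 1 -> legal
(5,2): flips 1 -> legal
(5,3): no bracket -> illegal
B mobility = 5
-- W to move --
(1,0): no bracket -> illegal
(1,1): no bracket -> illegal
(1,2): flips 2 -> legal
(1,3): no bracket -> illegal
(1,4): no bracket -> illegal
(2,0): flips 3 -> legal
(3,0): no bracket -> illegal
(3,1): no bracket -> illegal
(3,4): no bracket -> illegal
(3,5): no bracket -> illegal
(4,1): no bracket -> illegal
(4,5): flips 2 -> legal
(5,2): no bracket -> illegal
(5,3): no bracket -> illegal
(5,4): no bracket -> illegal
(5,5): no bracket -> illegal
W mobility = 3

Answer: B=5 W=3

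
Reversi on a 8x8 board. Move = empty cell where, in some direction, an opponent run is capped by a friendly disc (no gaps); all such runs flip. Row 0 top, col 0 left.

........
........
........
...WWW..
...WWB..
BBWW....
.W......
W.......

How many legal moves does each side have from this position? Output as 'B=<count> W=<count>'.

Answer: B=6 W=4

Derivation:
-- B to move --
(2,2): no bracket -> illegal
(2,3): flips 1 -> legal
(2,4): no bracket -> illegal
(2,5): flips 1 -> legal
(2,6): no bracket -> illegal
(3,2): no bracket -> illegal
(3,6): no bracket -> illegal
(4,1): no bracket -> illegal
(4,2): flips 2 -> legal
(4,6): no bracket -> illegal
(5,4): flips 2 -> legal
(5,5): no bracket -> illegal
(6,0): no bracket -> illegal
(6,2): no bracket -> illegal
(6,3): no bracket -> illegal
(6,4): no bracket -> illegal
(7,1): flips 1 -> legal
(7,2): flips 1 -> legal
B mobility = 6
-- W to move --
(3,6): no bracket -> illegal
(4,0): no bracket -> illegal
(4,1): flips 1 -> legal
(4,2): no bracket -> illegal
(4,6): flips 1 -> legal
(5,4): no bracket -> illegal
(5,5): flips 1 -> legal
(5,6): flips 1 -> legal
(6,0): no bracket -> illegal
(6,2): no bracket -> illegal
W mobility = 4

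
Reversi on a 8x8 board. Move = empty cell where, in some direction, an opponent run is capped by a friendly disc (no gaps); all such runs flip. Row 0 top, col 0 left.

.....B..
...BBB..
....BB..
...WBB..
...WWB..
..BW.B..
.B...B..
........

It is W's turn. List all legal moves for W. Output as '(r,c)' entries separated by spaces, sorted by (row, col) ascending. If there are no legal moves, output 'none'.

Answer: (0,4) (0,6) (1,6) (2,6) (3,6) (4,6) (5,1) (6,6) (7,0)

Derivation:
(0,2): no bracket -> illegal
(0,3): no bracket -> illegal
(0,4): flips 3 -> legal
(0,6): flips 2 -> legal
(1,2): no bracket -> illegal
(1,6): flips 2 -> legal
(2,2): no bracket -> illegal
(2,3): no bracket -> illegal
(2,6): flips 1 -> legal
(3,6): flips 2 -> legal
(4,1): no bracket -> illegal
(4,2): no bracket -> illegal
(4,6): flips 1 -> legal
(5,0): no bracket -> illegal
(5,1): flips 1 -> legal
(5,4): no bracket -> illegal
(5,6): no bracket -> illegal
(6,0): no bracket -> illegal
(6,2): no bracket -> illegal
(6,3): no bracket -> illegal
(6,4): no bracket -> illegal
(6,6): flips 1 -> legal
(7,0): flips 2 -> legal
(7,1): no bracket -> illegal
(7,2): no bracket -> illegal
(7,4): no bracket -> illegal
(7,5): no bracket -> illegal
(7,6): no bracket -> illegal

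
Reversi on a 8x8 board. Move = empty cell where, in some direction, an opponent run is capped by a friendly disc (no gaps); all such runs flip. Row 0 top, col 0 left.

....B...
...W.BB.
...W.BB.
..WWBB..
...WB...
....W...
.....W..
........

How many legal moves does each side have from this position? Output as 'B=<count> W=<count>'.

Answer: B=6 W=5

Derivation:
-- B to move --
(0,2): no bracket -> illegal
(0,3): no bracket -> illegal
(1,2): flips 1 -> legal
(1,4): no bracket -> illegal
(2,1): no bracket -> illegal
(2,2): flips 2 -> legal
(2,4): no bracket -> illegal
(3,1): flips 2 -> legal
(4,1): no bracket -> illegal
(4,2): flips 1 -> legal
(4,5): no bracket -> illegal
(5,2): flips 1 -> legal
(5,3): no bracket -> illegal
(5,5): no bracket -> illegal
(5,6): no bracket -> illegal
(6,3): no bracket -> illegal
(6,4): flips 1 -> legal
(6,6): no bracket -> illegal
(7,4): no bracket -> illegal
(7,5): no bracket -> illegal
(7,6): no bracket -> illegal
B mobility = 6
-- W to move --
(0,3): no bracket -> illegal
(0,5): no bracket -> illegal
(0,6): no bracket -> illegal
(0,7): flips 3 -> legal
(1,4): no bracket -> illegal
(1,7): no bracket -> illegal
(2,4): flips 2 -> legal
(2,7): no bracket -> illegal
(3,6): flips 2 -> legal
(3,7): no bracket -> illegal
(4,5): flips 2 -> legal
(4,6): no bracket -> illegal
(5,3): no bracket -> illegal
(5,5): flips 1 -> legal
W mobility = 5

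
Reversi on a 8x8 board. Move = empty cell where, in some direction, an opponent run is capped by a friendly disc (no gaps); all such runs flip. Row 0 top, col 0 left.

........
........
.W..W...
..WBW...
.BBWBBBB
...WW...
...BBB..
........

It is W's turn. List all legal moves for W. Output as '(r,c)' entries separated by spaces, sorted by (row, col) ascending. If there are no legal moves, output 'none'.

Answer: (2,3) (3,1) (3,5) (3,6) (4,0) (5,0) (5,1) (5,2) (5,6) (7,2) (7,3) (7,4) (7,5) (7,6)

Derivation:
(2,2): no bracket -> illegal
(2,3): flips 1 -> legal
(3,0): no bracket -> illegal
(3,1): flips 1 -> legal
(3,5): flips 1 -> legal
(3,6): flips 1 -> legal
(3,7): no bracket -> illegal
(4,0): flips 2 -> legal
(5,0): flips 1 -> legal
(5,1): flips 2 -> legal
(5,2): flips 1 -> legal
(5,5): no bracket -> illegal
(5,6): flips 1 -> legal
(5,7): no bracket -> illegal
(6,2): no bracket -> illegal
(6,6): no bracket -> illegal
(7,2): flips 1 -> legal
(7,3): flips 1 -> legal
(7,4): flips 1 -> legal
(7,5): flips 1 -> legal
(7,6): flips 1 -> legal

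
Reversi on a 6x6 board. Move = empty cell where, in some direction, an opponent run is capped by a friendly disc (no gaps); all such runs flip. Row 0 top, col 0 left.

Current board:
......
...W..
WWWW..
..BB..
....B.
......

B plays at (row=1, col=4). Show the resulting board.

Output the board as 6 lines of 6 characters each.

Place B at (1,4); scan 8 dirs for brackets.
Dir NW: first cell '.' (not opp) -> no flip
Dir N: first cell '.' (not opp) -> no flip
Dir NE: first cell '.' (not opp) -> no flip
Dir W: opp run (1,3), next='.' -> no flip
Dir E: first cell '.' (not opp) -> no flip
Dir SW: opp run (2,3) capped by B -> flip
Dir S: first cell '.' (not opp) -> no flip
Dir SE: first cell '.' (not opp) -> no flip
All flips: (2,3)

Answer: ......
...WB.
WWWB..
..BB..
....B.
......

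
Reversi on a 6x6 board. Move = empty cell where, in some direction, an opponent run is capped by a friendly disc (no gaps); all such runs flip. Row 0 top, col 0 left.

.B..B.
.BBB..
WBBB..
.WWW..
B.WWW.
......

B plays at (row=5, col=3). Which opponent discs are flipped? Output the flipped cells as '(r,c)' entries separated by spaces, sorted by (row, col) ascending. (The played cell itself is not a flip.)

Answer: (3,3) (4,3)

Derivation:
Dir NW: opp run (4,2) (3,1) (2,0), next=edge -> no flip
Dir N: opp run (4,3) (3,3) capped by B -> flip
Dir NE: opp run (4,4), next='.' -> no flip
Dir W: first cell '.' (not opp) -> no flip
Dir E: first cell '.' (not opp) -> no flip
Dir SW: edge -> no flip
Dir S: edge -> no flip
Dir SE: edge -> no flip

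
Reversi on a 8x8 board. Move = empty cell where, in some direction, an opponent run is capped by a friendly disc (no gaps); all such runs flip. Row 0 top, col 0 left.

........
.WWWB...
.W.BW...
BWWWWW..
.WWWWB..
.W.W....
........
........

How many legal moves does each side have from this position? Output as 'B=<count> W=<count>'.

Answer: B=10 W=7

Derivation:
-- B to move --
(0,0): no bracket -> illegal
(0,1): flips 1 -> legal
(0,2): no bracket -> illegal
(0,3): flips 3 -> legal
(0,4): no bracket -> illegal
(1,0): flips 3 -> legal
(1,5): no bracket -> illegal
(2,0): no bracket -> illegal
(2,2): no bracket -> illegal
(2,5): flips 2 -> legal
(2,6): no bracket -> illegal
(3,6): flips 5 -> legal
(4,0): flips 4 -> legal
(4,6): no bracket -> illegal
(5,0): flips 2 -> legal
(5,2): flips 1 -> legal
(5,4): flips 3 -> legal
(5,5): no bracket -> illegal
(6,0): no bracket -> illegal
(6,1): no bracket -> illegal
(6,2): no bracket -> illegal
(6,3): flips 3 -> legal
(6,4): no bracket -> illegal
B mobility = 10
-- W to move --
(0,3): no bracket -> illegal
(0,4): flips 1 -> legal
(0,5): flips 2 -> legal
(1,5): flips 1 -> legal
(2,0): no bracket -> illegal
(2,2): flips 1 -> legal
(2,5): no bracket -> illegal
(3,6): no bracket -> illegal
(4,0): no bracket -> illegal
(4,6): flips 1 -> legal
(5,4): no bracket -> illegal
(5,5): flips 1 -> legal
(5,6): flips 1 -> legal
W mobility = 7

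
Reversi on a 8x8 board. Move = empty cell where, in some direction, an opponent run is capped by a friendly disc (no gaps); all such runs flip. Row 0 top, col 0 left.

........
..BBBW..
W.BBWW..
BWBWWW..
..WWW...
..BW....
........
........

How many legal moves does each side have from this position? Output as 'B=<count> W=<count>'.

Answer: B=10 W=10

Derivation:
-- B to move --
(0,4): no bracket -> illegal
(0,5): no bracket -> illegal
(0,6): no bracket -> illegal
(1,0): flips 1 -> legal
(1,1): no bracket -> illegal
(1,6): flips 4 -> legal
(2,1): no bracket -> illegal
(2,6): flips 2 -> legal
(3,6): flips 4 -> legal
(4,0): flips 1 -> legal
(4,1): no bracket -> illegal
(4,5): flips 1 -> legal
(4,6): flips 2 -> legal
(5,1): no bracket -> illegal
(5,4): flips 5 -> legal
(5,5): flips 2 -> legal
(6,2): no bracket -> illegal
(6,3): flips 3 -> legal
(6,4): no bracket -> illegal
B mobility = 10
-- W to move --
(0,1): flips 2 -> legal
(0,2): flips 4 -> legal
(0,3): flips 3 -> legal
(0,4): flips 3 -> legal
(0,5): no bracket -> illegal
(1,1): flips 4 -> legal
(2,1): flips 3 -> legal
(4,0): flips 1 -> legal
(4,1): no bracket -> illegal
(5,1): flips 1 -> legal
(6,1): flips 1 -> legal
(6,2): flips 1 -> legal
(6,3): no bracket -> illegal
W mobility = 10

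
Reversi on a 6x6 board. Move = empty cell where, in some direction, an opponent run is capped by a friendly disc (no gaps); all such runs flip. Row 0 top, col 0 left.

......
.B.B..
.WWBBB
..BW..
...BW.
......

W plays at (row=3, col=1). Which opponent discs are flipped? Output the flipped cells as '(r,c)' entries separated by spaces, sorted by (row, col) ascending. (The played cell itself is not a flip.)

Answer: (3,2)

Derivation:
Dir NW: first cell '.' (not opp) -> no flip
Dir N: first cell 'W' (not opp) -> no flip
Dir NE: first cell 'W' (not opp) -> no flip
Dir W: first cell '.' (not opp) -> no flip
Dir E: opp run (3,2) capped by W -> flip
Dir SW: first cell '.' (not opp) -> no flip
Dir S: first cell '.' (not opp) -> no flip
Dir SE: first cell '.' (not opp) -> no flip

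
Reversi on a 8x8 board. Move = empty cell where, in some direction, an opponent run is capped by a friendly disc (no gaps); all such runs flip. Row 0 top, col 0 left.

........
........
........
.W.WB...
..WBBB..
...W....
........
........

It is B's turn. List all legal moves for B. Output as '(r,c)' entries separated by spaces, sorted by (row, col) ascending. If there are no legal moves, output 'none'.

Answer: (2,2) (2,3) (3,2) (4,1) (6,2) (6,3)

Derivation:
(2,0): no bracket -> illegal
(2,1): no bracket -> illegal
(2,2): flips 1 -> legal
(2,3): flips 1 -> legal
(2,4): no bracket -> illegal
(3,0): no bracket -> illegal
(3,2): flips 1 -> legal
(4,0): no bracket -> illegal
(4,1): flips 1 -> legal
(5,1): no bracket -> illegal
(5,2): no bracket -> illegal
(5,4): no bracket -> illegal
(6,2): flips 1 -> legal
(6,3): flips 1 -> legal
(6,4): no bracket -> illegal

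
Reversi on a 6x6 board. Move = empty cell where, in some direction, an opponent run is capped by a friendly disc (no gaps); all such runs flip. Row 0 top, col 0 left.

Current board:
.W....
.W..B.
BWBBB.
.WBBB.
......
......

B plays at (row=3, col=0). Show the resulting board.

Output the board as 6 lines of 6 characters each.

Place B at (3,0); scan 8 dirs for brackets.
Dir NW: edge -> no flip
Dir N: first cell 'B' (not opp) -> no flip
Dir NE: opp run (2,1), next='.' -> no flip
Dir W: edge -> no flip
Dir E: opp run (3,1) capped by B -> flip
Dir SW: edge -> no flip
Dir S: first cell '.' (not opp) -> no flip
Dir SE: first cell '.' (not opp) -> no flip
All flips: (3,1)

Answer: .W....
.W..B.
BWBBB.
BBBBB.
......
......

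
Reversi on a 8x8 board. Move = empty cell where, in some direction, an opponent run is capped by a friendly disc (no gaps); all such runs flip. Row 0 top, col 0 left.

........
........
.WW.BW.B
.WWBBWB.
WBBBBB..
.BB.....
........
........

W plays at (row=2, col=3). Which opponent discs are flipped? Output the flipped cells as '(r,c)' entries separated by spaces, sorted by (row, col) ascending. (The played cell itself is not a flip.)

Dir NW: first cell '.' (not opp) -> no flip
Dir N: first cell '.' (not opp) -> no flip
Dir NE: first cell '.' (not opp) -> no flip
Dir W: first cell 'W' (not opp) -> no flip
Dir E: opp run (2,4) capped by W -> flip
Dir SW: first cell 'W' (not opp) -> no flip
Dir S: opp run (3,3) (4,3), next='.' -> no flip
Dir SE: opp run (3,4) (4,5), next='.' -> no flip

Answer: (2,4)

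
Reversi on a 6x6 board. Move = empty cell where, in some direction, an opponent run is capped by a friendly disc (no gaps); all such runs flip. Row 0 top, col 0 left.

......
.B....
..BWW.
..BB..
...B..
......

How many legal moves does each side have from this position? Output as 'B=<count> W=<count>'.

Answer: B=4 W=4

Derivation:
-- B to move --
(1,2): no bracket -> illegal
(1,3): flips 1 -> legal
(1,4): flips 1 -> legal
(1,5): flips 1 -> legal
(2,5): flips 2 -> legal
(3,4): no bracket -> illegal
(3,5): no bracket -> illegal
B mobility = 4
-- W to move --
(0,0): no bracket -> illegal
(0,1): no bracket -> illegal
(0,2): no bracket -> illegal
(1,0): no bracket -> illegal
(1,2): no bracket -> illegal
(1,3): no bracket -> illegal
(2,0): no bracket -> illegal
(2,1): flips 1 -> legal
(3,1): no bracket -> illegal
(3,4): no bracket -> illegal
(4,1): flips 1 -> legal
(4,2): flips 1 -> legal
(4,4): no bracket -> illegal
(5,2): no bracket -> illegal
(5,3): flips 2 -> legal
(5,4): no bracket -> illegal
W mobility = 4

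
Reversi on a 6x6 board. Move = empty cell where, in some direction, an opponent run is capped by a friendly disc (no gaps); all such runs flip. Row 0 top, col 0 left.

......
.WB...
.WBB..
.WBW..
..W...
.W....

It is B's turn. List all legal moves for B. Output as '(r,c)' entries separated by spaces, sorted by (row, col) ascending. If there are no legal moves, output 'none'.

(0,0): flips 1 -> legal
(0,1): no bracket -> illegal
(0,2): no bracket -> illegal
(1,0): flips 2 -> legal
(2,0): flips 1 -> legal
(2,4): no bracket -> illegal
(3,0): flips 2 -> legal
(3,4): flips 1 -> legal
(4,0): flips 1 -> legal
(4,1): no bracket -> illegal
(4,3): flips 1 -> legal
(4,4): flips 1 -> legal
(5,0): no bracket -> illegal
(5,2): flips 1 -> legal
(5,3): no bracket -> illegal

Answer: (0,0) (1,0) (2,0) (3,0) (3,4) (4,0) (4,3) (4,4) (5,2)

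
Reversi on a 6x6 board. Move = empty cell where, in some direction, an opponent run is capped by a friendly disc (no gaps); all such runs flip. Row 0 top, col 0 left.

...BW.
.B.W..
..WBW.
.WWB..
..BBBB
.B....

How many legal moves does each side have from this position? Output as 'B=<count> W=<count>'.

-- B to move --
(0,2): no bracket -> illegal
(0,5): flips 1 -> legal
(1,2): flips 2 -> legal
(1,4): no bracket -> illegal
(1,5): flips 1 -> legal
(2,0): flips 1 -> legal
(2,1): flips 2 -> legal
(2,5): flips 1 -> legal
(3,0): flips 2 -> legal
(3,4): no bracket -> illegal
(3,5): no bracket -> illegal
(4,0): no bracket -> illegal
(4,1): flips 1 -> legal
B mobility = 8
-- W to move --
(0,0): flips 1 -> legal
(0,1): no bracket -> illegal
(0,2): flips 1 -> legal
(1,0): no bracket -> illegal
(1,2): no bracket -> illegal
(1,4): flips 1 -> legal
(2,0): no bracket -> illegal
(2,1): no bracket -> illegal
(3,4): flips 1 -> legal
(3,5): no bracket -> illegal
(4,0): no bracket -> illegal
(4,1): no bracket -> illegal
(5,0): no bracket -> illegal
(5,2): flips 1 -> legal
(5,3): flips 4 -> legal
(5,4): flips 1 -> legal
(5,5): flips 2 -> legal
W mobility = 8

Answer: B=8 W=8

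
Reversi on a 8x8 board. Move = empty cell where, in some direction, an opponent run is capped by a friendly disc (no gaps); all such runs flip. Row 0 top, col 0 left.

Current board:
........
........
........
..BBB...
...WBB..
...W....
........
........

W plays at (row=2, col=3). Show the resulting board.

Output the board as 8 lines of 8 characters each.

Answer: ........
........
...W....
..BWB...
...WBB..
...W....
........
........

Derivation:
Place W at (2,3); scan 8 dirs for brackets.
Dir NW: first cell '.' (not opp) -> no flip
Dir N: first cell '.' (not opp) -> no flip
Dir NE: first cell '.' (not opp) -> no flip
Dir W: first cell '.' (not opp) -> no flip
Dir E: first cell '.' (not opp) -> no flip
Dir SW: opp run (3,2), next='.' -> no flip
Dir S: opp run (3,3) capped by W -> flip
Dir SE: opp run (3,4) (4,5), next='.' -> no flip
All flips: (3,3)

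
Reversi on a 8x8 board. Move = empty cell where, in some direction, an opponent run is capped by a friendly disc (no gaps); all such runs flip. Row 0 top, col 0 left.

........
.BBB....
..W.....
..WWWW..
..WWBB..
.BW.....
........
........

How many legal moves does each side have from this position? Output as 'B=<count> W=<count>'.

Answer: B=8 W=10

Derivation:
-- B to move --
(2,1): no bracket -> illegal
(2,3): flips 1 -> legal
(2,4): flips 3 -> legal
(2,5): flips 1 -> legal
(2,6): flips 1 -> legal
(3,1): flips 1 -> legal
(3,6): no bracket -> illegal
(4,1): flips 2 -> legal
(4,6): no bracket -> illegal
(5,3): flips 1 -> legal
(5,4): no bracket -> illegal
(6,1): no bracket -> illegal
(6,2): flips 4 -> legal
(6,3): no bracket -> illegal
B mobility = 8
-- W to move --
(0,0): flips 1 -> legal
(0,1): no bracket -> illegal
(0,2): flips 1 -> legal
(0,3): no bracket -> illegal
(0,4): flips 1 -> legal
(1,0): no bracket -> illegal
(1,4): no bracket -> illegal
(2,0): no bracket -> illegal
(2,1): no bracket -> illegal
(2,3): no bracket -> illegal
(2,4): no bracket -> illegal
(3,6): no bracket -> illegal
(4,0): no bracket -> illegal
(4,1): no bracket -> illegal
(4,6): flips 2 -> legal
(5,0): flips 1 -> legal
(5,3): flips 1 -> legal
(5,4): flips 1 -> legal
(5,5): flips 2 -> legal
(5,6): flips 1 -> legal
(6,0): flips 1 -> legal
(6,1): no bracket -> illegal
(6,2): no bracket -> illegal
W mobility = 10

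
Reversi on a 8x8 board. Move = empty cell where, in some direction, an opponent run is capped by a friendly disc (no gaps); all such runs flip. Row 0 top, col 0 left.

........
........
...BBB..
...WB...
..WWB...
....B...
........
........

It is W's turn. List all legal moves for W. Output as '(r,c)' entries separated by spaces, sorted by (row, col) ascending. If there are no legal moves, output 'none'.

(1,2): no bracket -> illegal
(1,3): flips 1 -> legal
(1,4): no bracket -> illegal
(1,5): flips 1 -> legal
(1,6): flips 2 -> legal
(2,2): no bracket -> illegal
(2,6): no bracket -> illegal
(3,2): no bracket -> illegal
(3,5): flips 1 -> legal
(3,6): no bracket -> illegal
(4,5): flips 1 -> legal
(5,3): no bracket -> illegal
(5,5): flips 1 -> legal
(6,3): no bracket -> illegal
(6,4): no bracket -> illegal
(6,5): flips 1 -> legal

Answer: (1,3) (1,5) (1,6) (3,5) (4,5) (5,5) (6,5)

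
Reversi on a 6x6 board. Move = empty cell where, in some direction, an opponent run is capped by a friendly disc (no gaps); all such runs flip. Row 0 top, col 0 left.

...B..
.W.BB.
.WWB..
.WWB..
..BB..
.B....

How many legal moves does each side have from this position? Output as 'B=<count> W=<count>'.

Answer: B=7 W=8

Derivation:
-- B to move --
(0,0): flips 2 -> legal
(0,1): no bracket -> illegal
(0,2): no bracket -> illegal
(1,0): flips 2 -> legal
(1,2): flips 2 -> legal
(2,0): flips 3 -> legal
(3,0): flips 2 -> legal
(4,0): flips 2 -> legal
(4,1): flips 1 -> legal
B mobility = 7
-- W to move --
(0,2): no bracket -> illegal
(0,4): flips 1 -> legal
(0,5): flips 2 -> legal
(1,2): no bracket -> illegal
(1,5): no bracket -> illegal
(2,4): flips 1 -> legal
(2,5): no bracket -> illegal
(3,4): flips 1 -> legal
(4,0): no bracket -> illegal
(4,1): no bracket -> illegal
(4,4): flips 1 -> legal
(5,0): no bracket -> illegal
(5,2): flips 1 -> legal
(5,3): flips 1 -> legal
(5,4): flips 1 -> legal
W mobility = 8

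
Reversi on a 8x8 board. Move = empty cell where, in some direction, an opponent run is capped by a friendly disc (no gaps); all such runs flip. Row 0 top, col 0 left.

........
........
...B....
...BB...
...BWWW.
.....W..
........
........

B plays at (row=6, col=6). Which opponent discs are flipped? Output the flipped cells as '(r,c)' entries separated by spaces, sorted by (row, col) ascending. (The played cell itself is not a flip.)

Answer: (4,4) (5,5)

Derivation:
Dir NW: opp run (5,5) (4,4) capped by B -> flip
Dir N: first cell '.' (not opp) -> no flip
Dir NE: first cell '.' (not opp) -> no flip
Dir W: first cell '.' (not opp) -> no flip
Dir E: first cell '.' (not opp) -> no flip
Dir SW: first cell '.' (not opp) -> no flip
Dir S: first cell '.' (not opp) -> no flip
Dir SE: first cell '.' (not opp) -> no flip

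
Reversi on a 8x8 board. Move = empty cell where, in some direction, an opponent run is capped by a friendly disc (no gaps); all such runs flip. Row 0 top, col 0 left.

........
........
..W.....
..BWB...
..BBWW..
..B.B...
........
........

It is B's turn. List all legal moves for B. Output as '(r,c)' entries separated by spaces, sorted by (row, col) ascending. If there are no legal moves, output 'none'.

Answer: (1,2) (2,3) (2,4) (3,6) (4,6) (5,6)

Derivation:
(1,1): no bracket -> illegal
(1,2): flips 1 -> legal
(1,3): no bracket -> illegal
(2,1): no bracket -> illegal
(2,3): flips 1 -> legal
(2,4): flips 1 -> legal
(3,1): no bracket -> illegal
(3,5): no bracket -> illegal
(3,6): flips 1 -> legal
(4,6): flips 2 -> legal
(5,3): no bracket -> illegal
(5,5): no bracket -> illegal
(5,6): flips 1 -> legal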